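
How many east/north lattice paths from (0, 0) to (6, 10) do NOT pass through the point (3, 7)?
Number of paths = 5608

Total paths from (0, 0) to (6, 10): C(16, 6) = 8008. Paths through (3, 7): (paths (0, 0) → (3, 7)) × (paths (3, 7) → (6, 10)) = C(10, 3) · C(6, 3) = 120 · 20 = 2400. Avoidance count = 8008 − 2400 = 5608.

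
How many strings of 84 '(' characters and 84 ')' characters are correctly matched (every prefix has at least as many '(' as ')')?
C_84 = 270557451039395118028642463289168566420671280440

These balanced parentheses are counted by the Catalan number C_n = (1/(n + 1)) · C(2n, n). For n = 84: C_84 = (1/85) · C(168, 84) = 22997383338348585032434609379579328145757058837400/85 = 270557451039395118028642463289168566420671280440.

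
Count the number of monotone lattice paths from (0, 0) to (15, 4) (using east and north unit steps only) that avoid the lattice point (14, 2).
Number of paths = 3516

Total paths from (0, 0) to (15, 4): C(19, 15) = 3876. Paths through (14, 2): (paths (0, 0) → (14, 2)) × (paths (14, 2) → (15, 4)) = C(16, 14) · C(3, 1) = 120 · 3 = 360. Avoidance count = 3876 − 360 = 3516.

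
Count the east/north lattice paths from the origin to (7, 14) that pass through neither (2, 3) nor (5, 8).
Number of paths = 52244

Inclusion–exclusion. Total paths: C(21, 7) = 116280. Through P₁: C(5, 2)·C(16, 5) = 43680. Through P₂: C(13, 5)·C(8, 2) = 36036. Since P₁ is strictly southwest of P₂, a monotone path through both must visit P₁ then P₂; paths through both = C(5, 2)·C(8, 3)·C(8, 2) = 15680. Avoid both = 116280 − 43680 − 36036 + 15680 = 52244.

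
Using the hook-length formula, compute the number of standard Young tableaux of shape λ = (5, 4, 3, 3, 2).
# SYT of shape (5, 4, 3, 3, 2) = 1701700

Hook-length formula: f^λ = n! / Π hook(c), product over all cells c of the Young diagram. For λ = (5, 4, 3, 3, 2), n = 17 boxes. Hook lengths by row (left-to-right, top-to-bottom): [9, 8, 6, 3, 1]; [7, 6, 4, 1]; [5, 4, 2]; [4, 3, 1]; [2, 1]. Product of hooks = 209018880. So f^λ = 17! / 209018880 = 355687428096000 / 209018880 = 1701700.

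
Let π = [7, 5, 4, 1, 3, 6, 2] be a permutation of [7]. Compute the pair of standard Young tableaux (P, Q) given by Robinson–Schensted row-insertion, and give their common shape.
P = [1, 2, 6] / [3] / [4] / [5] / [7];  Q = [1, 5, 6] / [2] / [3] / [4] / [7];  common shape = (3, 1, 1, 1, 1)

Row-insert the values π_1, π_2, … into P one at a time, bumping the leftmost entry strictly greater than the inserted value down to the next row. The recording tableau Q records, in position (i, j), the step at which that cell was added to P.
  Insert 7 (step 1): P = [7];  Q = [1]
  Insert 5 (step 2): P = [5] / [7];  Q = [1] / [2]
  Insert 4 (step 3): P = [4] / [5] / [7];  Q = [1] / [2] / [3]
  Insert 1 (step 4): P = [1] / [4] / [5] / [7];  Q = [1] / [2] / [3] / [4]
  Insert 3 (step 5): P = [1, 3] / [4] / [5] / [7];  Q = [1, 5] / [2] / [3] / [4]
  Insert 6 (step 6): P = [1, 3, 6] / [4] / [5] / [7];  Q = [1, 5, 6] / [2] / [3] / [4]
  Insert 2 (step 7): P = [1, 2, 6] / [3] / [4] / [5] / [7];  Q = [1, 5, 6] / [2] / [3] / [4] / [7]
Final shape: (3, 1, 1, 1, 1).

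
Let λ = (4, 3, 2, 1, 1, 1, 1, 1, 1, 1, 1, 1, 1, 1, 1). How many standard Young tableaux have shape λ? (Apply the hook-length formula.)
# SYT of shape (4, 3, 2, 1, 1, 1, 1, 1, 1, 1, 1, 1, 1, 1, 1) = 587860

Hook-length formula: f^λ = n! / Π hook(c), product over all cells c of the Young diagram. For λ = (4, 3, 2, 1, 1, 1, 1, 1, 1, 1, 1, 1, 1, 1, 1), n = 21 boxes. Hook lengths by row (left-to-right, top-to-bottom): [18, 5, 3, 1]; [16, 3, 1]; [14, 1]; [12]; [11]; [10]; [9]; [8]; [7]; [6]; [5]; [4]; [3]; [2]; [1]. Product of hooks = 86910050304000. So f^λ = 21! / 86910050304000 = 51090942171709440000 / 86910050304000 = 587860.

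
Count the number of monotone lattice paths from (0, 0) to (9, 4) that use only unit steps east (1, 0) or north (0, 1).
Number of paths = 715

A monotone lattice path from (0, 0) to (9, 4) consists of 9 east steps and 4 north steps in some order, so it is determined by which 9 of the 13 steps are east. The count is C(13, 9) = 715.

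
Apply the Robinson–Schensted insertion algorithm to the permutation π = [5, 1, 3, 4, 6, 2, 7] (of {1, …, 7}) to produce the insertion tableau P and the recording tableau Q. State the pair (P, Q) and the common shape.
P = [1, 2, 4, 6, 7] / [3] / [5];  Q = [1, 3, 4, 5, 7] / [2] / [6];  common shape = (5, 1, 1)

Row-insert the values π_1, π_2, … into P one at a time, bumping the leftmost entry strictly greater than the inserted value down to the next row. The recording tableau Q records, in position (i, j), the step at which that cell was added to P.
  Insert 5 (step 1): P = [5];  Q = [1]
  Insert 1 (step 2): P = [1] / [5];  Q = [1] / [2]
  Insert 3 (step 3): P = [1, 3] / [5];  Q = [1, 3] / [2]
  Insert 4 (step 4): P = [1, 3, 4] / [5];  Q = [1, 3, 4] / [2]
  Insert 6 (step 5): P = [1, 3, 4, 6] / [5];  Q = [1, 3, 4, 5] / [2]
  Insert 2 (step 6): P = [1, 2, 4, 6] / [3] / [5];  Q = [1, 3, 4, 5] / [2] / [6]
  Insert 7 (step 7): P = [1, 2, 4, 6, 7] / [3] / [5];  Q = [1, 3, 4, 5, 7] / [2] / [6]
Final shape: (5, 1, 1).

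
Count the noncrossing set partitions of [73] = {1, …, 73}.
C_73 = 79463489365077377841208237632349268884500

These noncrossing partitions are counted by the Catalan number C_n = (1/(n + 1)) · C(2n, n). For n = 73: C_73 = (1/74) · C(146, 73) = 5880298213015725960249409584793845897453000/74 = 79463489365077377841208237632349268884500.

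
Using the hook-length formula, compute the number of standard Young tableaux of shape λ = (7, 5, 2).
# SYT of shape (7, 5, 2) = 14014

Hook-length formula: f^λ = n! / Π hook(c), product over all cells c of the Young diagram. For λ = (7, 5, 2), n = 14 boxes. Hook lengths by row (left-to-right, top-to-bottom): [9, 8, 6, 5, 4, 2, 1]; [6, 5, 3, 2, 1]; [2, 1]. Product of hooks = 6220800. So f^λ = 14! / 6220800 = 87178291200 / 6220800 = 14014.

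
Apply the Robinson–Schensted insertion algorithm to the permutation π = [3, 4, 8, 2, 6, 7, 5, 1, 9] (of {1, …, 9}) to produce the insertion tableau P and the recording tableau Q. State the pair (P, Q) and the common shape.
P = [1, 4, 5, 7, 9] / [2, 6] / [3] / [8];  Q = [1, 2, 3, 6, 9] / [4, 5] / [7] / [8];  common shape = (5, 2, 1, 1)

Row-insert the values π_1, π_2, … into P one at a time, bumping the leftmost entry strictly greater than the inserted value down to the next row. The recording tableau Q records, in position (i, j), the step at which that cell was added to P.
  Insert 3 (step 1): P = [3];  Q = [1]
  Insert 4 (step 2): P = [3, 4];  Q = [1, 2]
  Insert 8 (step 3): P = [3, 4, 8];  Q = [1, 2, 3]
  Insert 2 (step 4): P = [2, 4, 8] / [3];  Q = [1, 2, 3] / [4]
  Insert 6 (step 5): P = [2, 4, 6] / [3, 8];  Q = [1, 2, 3] / [4, 5]
  Insert 7 (step 6): P = [2, 4, 6, 7] / [3, 8];  Q = [1, 2, 3, 6] / [4, 5]
  Insert 5 (step 7): P = [2, 4, 5, 7] / [3, 6] / [8];  Q = [1, 2, 3, 6] / [4, 5] / [7]
  Insert 1 (step 8): P = [1, 4, 5, 7] / [2, 6] / [3] / [8];  Q = [1, 2, 3, 6] / [4, 5] / [7] / [8]
  Insert 9 (step 9): P = [1, 4, 5, 7, 9] / [2, 6] / [3] / [8];  Q = [1, 2, 3, 6, 9] / [4, 5] / [7] / [8]
Final shape: (5, 2, 1, 1).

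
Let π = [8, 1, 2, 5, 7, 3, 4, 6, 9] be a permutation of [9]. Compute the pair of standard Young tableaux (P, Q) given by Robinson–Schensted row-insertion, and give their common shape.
P = [1, 2, 3, 4, 6, 9] / [5, 7] / [8];  Q = [1, 3, 4, 5, 8, 9] / [2, 7] / [6];  common shape = (6, 2, 1)

Row-insert the values π_1, π_2, … into P one at a time, bumping the leftmost entry strictly greater than the inserted value down to the next row. The recording tableau Q records, in position (i, j), the step at which that cell was added to P.
  Insert 8 (step 1): P = [8];  Q = [1]
  Insert 1 (step 2): P = [1] / [8];  Q = [1] / [2]
  Insert 2 (step 3): P = [1, 2] / [8];  Q = [1, 3] / [2]
  Insert 5 (step 4): P = [1, 2, 5] / [8];  Q = [1, 3, 4] / [2]
  Insert 7 (step 5): P = [1, 2, 5, 7] / [8];  Q = [1, 3, 4, 5] / [2]
  Insert 3 (step 6): P = [1, 2, 3, 7] / [5] / [8];  Q = [1, 3, 4, 5] / [2] / [6]
  Insert 4 (step 7): P = [1, 2, 3, 4] / [5, 7] / [8];  Q = [1, 3, 4, 5] / [2, 7] / [6]
  Insert 6 (step 8): P = [1, 2, 3, 4, 6] / [5, 7] / [8];  Q = [1, 3, 4, 5, 8] / [2, 7] / [6]
  Insert 9 (step 9): P = [1, 2, 3, 4, 6, 9] / [5, 7] / [8];  Q = [1, 3, 4, 5, 8, 9] / [2, 7] / [6]
Final shape: (6, 2, 1).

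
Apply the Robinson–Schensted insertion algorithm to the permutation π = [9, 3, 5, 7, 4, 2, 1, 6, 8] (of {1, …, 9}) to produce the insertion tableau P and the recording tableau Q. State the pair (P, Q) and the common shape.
P = [1, 4, 6, 8] / [2, 7] / [3] / [5] / [9];  Q = [1, 3, 4, 9] / [2, 8] / [5] / [6] / [7];  common shape = (4, 2, 1, 1, 1)

Row-insert the values π_1, π_2, … into P one at a time, bumping the leftmost entry strictly greater than the inserted value down to the next row. The recording tableau Q records, in position (i, j), the step at which that cell was added to P.
  Insert 9 (step 1): P = [9];  Q = [1]
  Insert 3 (step 2): P = [3] / [9];  Q = [1] / [2]
  Insert 5 (step 3): P = [3, 5] / [9];  Q = [1, 3] / [2]
  Insert 7 (step 4): P = [3, 5, 7] / [9];  Q = [1, 3, 4] / [2]
  Insert 4 (step 5): P = [3, 4, 7] / [5] / [9];  Q = [1, 3, 4] / [2] / [5]
  Insert 2 (step 6): P = [2, 4, 7] / [3] / [5] / [9];  Q = [1, 3, 4] / [2] / [5] / [6]
  Insert 1 (step 7): P = [1, 4, 7] / [2] / [3] / [5] / [9];  Q = [1, 3, 4] / [2] / [5] / [6] / [7]
  Insert 6 (step 8): P = [1, 4, 6] / [2, 7] / [3] / [5] / [9];  Q = [1, 3, 4] / [2, 8] / [5] / [6] / [7]
  Insert 8 (step 9): P = [1, 4, 6, 8] / [2, 7] / [3] / [5] / [9];  Q = [1, 3, 4, 9] / [2, 8] / [5] / [6] / [7]
Final shape: (4, 2, 1, 1, 1).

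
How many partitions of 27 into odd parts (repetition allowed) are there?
p_odd(27) = 192

Enumerate partitions using only odd parts via the recurrence o(n, m) = o(n, m−2) + o(n−m, m) over odd m, starting from the largest odd part ≤ n. This gives p_odd(27) = 192. (Euler's theorem: equals the count of distinct-part partitions.)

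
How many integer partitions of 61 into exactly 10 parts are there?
p(61, 10 parts) = 70760

Partitions of n into exactly k parts are in bijection with partitions of n − k into at most k parts (subtract 1 from each part). So p(61, exactly 10) = p(51, parts ≤ 10). Computing via the recurrence p(m, j) = p(m, j−1) + p(m−j, j) gives 70760.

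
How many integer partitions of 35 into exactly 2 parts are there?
p(35, 2 parts) = 17

Partitions of n into exactly k parts are in bijection with partitions of n − k into at most k parts (subtract 1 from each part). So p(35, exactly 2) = p(33, parts ≤ 2). Computing via the recurrence p(m, j) = p(m, j−1) + p(m−j, j) gives 17.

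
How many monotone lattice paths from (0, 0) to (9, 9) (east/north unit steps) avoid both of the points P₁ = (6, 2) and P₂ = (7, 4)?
Number of paths = 40094

Inclusion–exclusion. Total paths: C(18, 9) = 48620. Through P₁: C(8, 6)·C(10, 3) = 3360. Through P₂: C(11, 7)·C(7, 2) = 6930. Since P₁ is strictly southwest of P₂, a monotone path through both must visit P₁ then P₂; paths through both = C(8, 6)·C(3, 1)·C(7, 2) = 1764. Avoid both = 48620 − 3360 − 6930 + 1764 = 40094.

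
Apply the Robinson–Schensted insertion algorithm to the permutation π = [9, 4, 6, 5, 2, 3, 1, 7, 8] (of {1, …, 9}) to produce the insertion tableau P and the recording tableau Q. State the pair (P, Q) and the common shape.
P = [1, 3, 7, 8] / [2, 5] / [4] / [6] / [9];  Q = [1, 3, 8, 9] / [2, 6] / [4] / [5] / [7];  common shape = (4, 2, 1, 1, 1)

Row-insert the values π_1, π_2, … into P one at a time, bumping the leftmost entry strictly greater than the inserted value down to the next row. The recording tableau Q records, in position (i, j), the step at which that cell was added to P.
  Insert 9 (step 1): P = [9];  Q = [1]
  Insert 4 (step 2): P = [4] / [9];  Q = [1] / [2]
  Insert 6 (step 3): P = [4, 6] / [9];  Q = [1, 3] / [2]
  Insert 5 (step 4): P = [4, 5] / [6] / [9];  Q = [1, 3] / [2] / [4]
  Insert 2 (step 5): P = [2, 5] / [4] / [6] / [9];  Q = [1, 3] / [2] / [4] / [5]
  Insert 3 (step 6): P = [2, 3] / [4, 5] / [6] / [9];  Q = [1, 3] / [2, 6] / [4] / [5]
  Insert 1 (step 7): P = [1, 3] / [2, 5] / [4] / [6] / [9];  Q = [1, 3] / [2, 6] / [4] / [5] / [7]
  Insert 7 (step 8): P = [1, 3, 7] / [2, 5] / [4] / [6] / [9];  Q = [1, 3, 8] / [2, 6] / [4] / [5] / [7]
  Insert 8 (step 9): P = [1, 3, 7, 8] / [2, 5] / [4] / [6] / [9];  Q = [1, 3, 8, 9] / [2, 6] / [4] / [5] / [7]
Final shape: (4, 2, 1, 1, 1).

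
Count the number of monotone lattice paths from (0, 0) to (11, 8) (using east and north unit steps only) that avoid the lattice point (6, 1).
Number of paths = 70038

Total paths from (0, 0) to (11, 8): C(19, 11) = 75582. Paths through (6, 1): (paths (0, 0) → (6, 1)) × (paths (6, 1) → (11, 8)) = C(7, 6) · C(12, 5) = 7 · 792 = 5544. Avoidance count = 75582 − 5544 = 70038.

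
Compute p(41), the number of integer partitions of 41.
p(41) = 44583

Compute p(n) via the recurrence p(n, m) = p(n, m−1) + p(n−m, m), where p(n, m) counts partitions of n with all parts ≤ m and p(n) = p(n, n). The base cases are p(0, m) = 1 and p(n, 0) = 0 for n > 0. Filling the table yields p(41) = 44583. (Euler's pentagonal recurrence is an alternative.)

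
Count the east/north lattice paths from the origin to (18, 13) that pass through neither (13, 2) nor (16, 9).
Number of paths = 175338810

Inclusion–exclusion. Total paths: C(31, 18) = 206253075. Through P₁: C(15, 13)·C(16, 5) = 458640. Through P₂: C(25, 16)·C(6, 2) = 30644625. Since P₁ is strictly southwest of P₂, a monotone path through both must visit P₁ then P₂; paths through both = C(15, 13)·C(10, 3)·C(6, 2) = 189000. Avoid both = 206253075 − 458640 − 30644625 + 189000 = 175338810.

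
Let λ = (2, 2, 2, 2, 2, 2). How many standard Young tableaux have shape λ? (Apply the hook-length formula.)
# SYT of shape (2, 2, 2, 2, 2, 2) = 132

Hook-length formula: f^λ = n! / Π hook(c), product over all cells c of the Young diagram. For λ = (2, 2, 2, 2, 2, 2), n = 12 boxes. Hook lengths by row (left-to-right, top-to-bottom): [7, 6]; [6, 5]; [5, 4]; [4, 3]; [3, 2]; [2, 1]. Product of hooks = 3628800. So f^λ = 12! / 3628800 = 479001600 / 3628800 = 132.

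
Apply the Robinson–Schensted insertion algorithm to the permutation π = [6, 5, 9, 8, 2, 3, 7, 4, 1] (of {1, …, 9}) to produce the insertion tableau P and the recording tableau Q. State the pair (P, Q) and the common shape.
P = [1, 3, 4] / [2, 7] / [5, 8] / [6] / [9];  Q = [1, 3, 7] / [2, 4] / [5, 6] / [8] / [9];  common shape = (3, 2, 2, 1, 1)

Row-insert the values π_1, π_2, … into P one at a time, bumping the leftmost entry strictly greater than the inserted value down to the next row. The recording tableau Q records, in position (i, j), the step at which that cell was added to P.
  Insert 6 (step 1): P = [6];  Q = [1]
  Insert 5 (step 2): P = [5] / [6];  Q = [1] / [2]
  Insert 9 (step 3): P = [5, 9] / [6];  Q = [1, 3] / [2]
  Insert 8 (step 4): P = [5, 8] / [6, 9];  Q = [1, 3] / [2, 4]
  Insert 2 (step 5): P = [2, 8] / [5, 9] / [6];  Q = [1, 3] / [2, 4] / [5]
  Insert 3 (step 6): P = [2, 3] / [5, 8] / [6, 9];  Q = [1, 3] / [2, 4] / [5, 6]
  Insert 7 (step 7): P = [2, 3, 7] / [5, 8] / [6, 9];  Q = [1, 3, 7] / [2, 4] / [5, 6]
  Insert 4 (step 8): P = [2, 3, 4] / [5, 7] / [6, 8] / [9];  Q = [1, 3, 7] / [2, 4] / [5, 6] / [8]
  Insert 1 (step 9): P = [1, 3, 4] / [2, 7] / [5, 8] / [6] / [9];  Q = [1, 3, 7] / [2, 4] / [5, 6] / [8] / [9]
Final shape: (3, 2, 2, 1, 1).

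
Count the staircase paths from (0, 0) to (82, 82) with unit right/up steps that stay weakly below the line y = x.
C_82 = 17526585015616776834735140517915655636396234280

These NE paths below the diagonal are counted by the Catalan number C_n = (1/(n + 1)) · C(2n, n). For n = 82: C_82 = (1/83) · C(164, 82) = 1454706556296192477283016662986999417820887445240/83 = 17526585015616776834735140517915655636396234280.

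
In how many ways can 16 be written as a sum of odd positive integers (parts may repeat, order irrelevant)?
p_odd(16) = 32

Partitions of 16 using only odd parts 1, 3, 5, …: 15+1, 13+3, 13+1+1+1, 11+5, 11+3+1+1, 11+1+1+1+1+1, 9+7, 9+5+1+1, 9+3+3+1, 9+3+1+1+1+1, 9+1+1+1+1+1+1+1, 7+7+1+1, 7+5+3+1, 7+5+1+1+1+1, 7+3+3+3, 7+3+3+1+1+1, 7+3+1+1+1+1+1+1, 7+1+1+1+1+1+1+1+1+1, 5+5+5+1, 5+5+3+3, 5+5+3+1+1+1, 5+5+1+1+1+1+1+1, 5+3+3+3+1+1, 5+3+3+1+1+1+1+1, 5+3+1+1+1+1+1+1+1+1, 5+1+1+1+1+1+1+1+1+1+1+1, 3+3+3+3+3+1, 3+3+3+3+1+1+1+1, 3+3+3+1+1+1+1+1+1+1, 3+3+1+1+1+1+1+1+1+1+1+1, … (32 total). There are 32. (Euler: this equals q(16), the number of distinct-part partitions.)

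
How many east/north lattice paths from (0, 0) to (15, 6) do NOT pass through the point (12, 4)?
Number of paths = 36064

Total paths from (0, 0) to (15, 6): C(21, 15) = 54264. Paths through (12, 4): (paths (0, 0) → (12, 4)) × (paths (12, 4) → (15, 6)) = C(16, 12) · C(5, 3) = 1820 · 10 = 18200. Avoidance count = 54264 − 18200 = 36064.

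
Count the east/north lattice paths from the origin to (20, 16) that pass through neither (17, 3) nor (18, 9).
Number of paths = 7138795290

Inclusion–exclusion. Total paths: C(36, 20) = 7307872110. Through P₁: C(20, 17)·C(16, 3) = 638400. Through P₂: C(27, 18)·C(9, 2) = 168725700. Since P₁ is strictly southwest of P₂, a monotone path through both must visit P₁ then P₂; paths through both = C(20, 17)·C(7, 1)·C(9, 2) = 287280. Avoid both = 7307872110 − 638400 − 168725700 + 287280 = 7138795290.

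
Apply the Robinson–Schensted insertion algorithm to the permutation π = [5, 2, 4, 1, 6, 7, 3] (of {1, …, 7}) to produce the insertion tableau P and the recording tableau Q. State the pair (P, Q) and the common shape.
P = [1, 3, 6, 7] / [2, 4] / [5];  Q = [1, 3, 5, 6] / [2, 7] / [4];  common shape = (4, 2, 1)

Row-insert the values π_1, π_2, … into P one at a time, bumping the leftmost entry strictly greater than the inserted value down to the next row. The recording tableau Q records, in position (i, j), the step at which that cell was added to P.
  Insert 5 (step 1): P = [5];  Q = [1]
  Insert 2 (step 2): P = [2] / [5];  Q = [1] / [2]
  Insert 4 (step 3): P = [2, 4] / [5];  Q = [1, 3] / [2]
  Insert 1 (step 4): P = [1, 4] / [2] / [5];  Q = [1, 3] / [2] / [4]
  Insert 6 (step 5): P = [1, 4, 6] / [2] / [5];  Q = [1, 3, 5] / [2] / [4]
  Insert 7 (step 6): P = [1, 4, 6, 7] / [2] / [5];  Q = [1, 3, 5, 6] / [2] / [4]
  Insert 3 (step 7): P = [1, 3, 6, 7] / [2, 4] / [5];  Q = [1, 3, 5, 6] / [2, 7] / [4]
Final shape: (4, 2, 1).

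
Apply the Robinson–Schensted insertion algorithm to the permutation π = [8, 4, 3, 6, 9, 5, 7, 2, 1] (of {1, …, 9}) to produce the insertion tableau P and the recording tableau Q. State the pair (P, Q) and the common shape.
P = [1, 5, 7] / [2, 6, 9] / [3] / [4] / [8];  Q = [1, 4, 5] / [2, 6, 7] / [3] / [8] / [9];  common shape = (3, 3, 1, 1, 1)

Row-insert the values π_1, π_2, … into P one at a time, bumping the leftmost entry strictly greater than the inserted value down to the next row. The recording tableau Q records, in position (i, j), the step at which that cell was added to P.
  Insert 8 (step 1): P = [8];  Q = [1]
  Insert 4 (step 2): P = [4] / [8];  Q = [1] / [2]
  Insert 3 (step 3): P = [3] / [4] / [8];  Q = [1] / [2] / [3]
  Insert 6 (step 4): P = [3, 6] / [4] / [8];  Q = [1, 4] / [2] / [3]
  Insert 9 (step 5): P = [3, 6, 9] / [4] / [8];  Q = [1, 4, 5] / [2] / [3]
  Insert 5 (step 6): P = [3, 5, 9] / [4, 6] / [8];  Q = [1, 4, 5] / [2, 6] / [3]
  Insert 7 (step 7): P = [3, 5, 7] / [4, 6, 9] / [8];  Q = [1, 4, 5] / [2, 6, 7] / [3]
  Insert 2 (step 8): P = [2, 5, 7] / [3, 6, 9] / [4] / [8];  Q = [1, 4, 5] / [2, 6, 7] / [3] / [8]
  Insert 1 (step 9): P = [1, 5, 7] / [2, 6, 9] / [3] / [4] / [8];  Q = [1, 4, 5] / [2, 6, 7] / [3] / [8] / [9]
Final shape: (3, 3, 1, 1, 1).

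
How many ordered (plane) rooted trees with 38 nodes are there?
C_37 = 45950804324621742364

These ordered rooted trees are counted by the Catalan number C_n = (1/(n + 1)) · C(2n, n). For n = 37: C_37 = (1/38) · C(74, 37) = 1746130564335626209832/38 = 45950804324621742364.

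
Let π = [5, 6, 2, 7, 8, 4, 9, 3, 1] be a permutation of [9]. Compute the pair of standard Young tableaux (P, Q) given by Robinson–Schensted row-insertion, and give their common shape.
P = [1, 3, 7, 8, 9] / [2, 6] / [4] / [5];  Q = [1, 2, 4, 5, 7] / [3, 6] / [8] / [9];  common shape = (5, 2, 1, 1)

Row-insert the values π_1, π_2, … into P one at a time, bumping the leftmost entry strictly greater than the inserted value down to the next row. The recording tableau Q records, in position (i, j), the step at which that cell was added to P.
  Insert 5 (step 1): P = [5];  Q = [1]
  Insert 6 (step 2): P = [5, 6];  Q = [1, 2]
  Insert 2 (step 3): P = [2, 6] / [5];  Q = [1, 2] / [3]
  Insert 7 (step 4): P = [2, 6, 7] / [5];  Q = [1, 2, 4] / [3]
  Insert 8 (step 5): P = [2, 6, 7, 8] / [5];  Q = [1, 2, 4, 5] / [3]
  Insert 4 (step 6): P = [2, 4, 7, 8] / [5, 6];  Q = [1, 2, 4, 5] / [3, 6]
  Insert 9 (step 7): P = [2, 4, 7, 8, 9] / [5, 6];  Q = [1, 2, 4, 5, 7] / [3, 6]
  Insert 3 (step 8): P = [2, 3, 7, 8, 9] / [4, 6] / [5];  Q = [1, 2, 4, 5, 7] / [3, 6] / [8]
  Insert 1 (step 9): P = [1, 3, 7, 8, 9] / [2, 6] / [4] / [5];  Q = [1, 2, 4, 5, 7] / [3, 6] / [8] / [9]
Final shape: (5, 2, 1, 1).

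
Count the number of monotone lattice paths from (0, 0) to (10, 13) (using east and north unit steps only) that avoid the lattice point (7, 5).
Number of paths = 1013386

Total paths from (0, 0) to (10, 13): C(23, 10) = 1144066. Paths through (7, 5): (paths (0, 0) → (7, 5)) × (paths (7, 5) → (10, 13)) = C(12, 7) · C(11, 3) = 792 · 165 = 130680. Avoidance count = 1144066 − 130680 = 1013386.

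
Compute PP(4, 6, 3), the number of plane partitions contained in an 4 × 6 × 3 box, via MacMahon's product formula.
PP(4, 6, 3) = 457380

Evaluate the triple product over i = 1..4, j = 1..6, k = 1..3. The factors are (2/1) · (3/2) · (4/3) · (3/2) · (4/3) · (5/4) · (4/3) · (5/4) · … (72 factors total). The numerators and denominators telescope so the product is an integer; carrying out the multiplication exactly gives PP(4, 6, 3) = 457380.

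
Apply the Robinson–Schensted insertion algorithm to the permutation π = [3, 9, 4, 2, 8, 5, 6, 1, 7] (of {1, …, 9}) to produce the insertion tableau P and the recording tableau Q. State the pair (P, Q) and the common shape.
P = [1, 4, 5, 6, 7] / [2, 8] / [3] / [9];  Q = [1, 2, 5, 7, 9] / [3, 6] / [4] / [8];  common shape = (5, 2, 1, 1)

Row-insert the values π_1, π_2, … into P one at a time, bumping the leftmost entry strictly greater than the inserted value down to the next row. The recording tableau Q records, in position (i, j), the step at which that cell was added to P.
  Insert 3 (step 1): P = [3];  Q = [1]
  Insert 9 (step 2): P = [3, 9];  Q = [1, 2]
  Insert 4 (step 3): P = [3, 4] / [9];  Q = [1, 2] / [3]
  Insert 2 (step 4): P = [2, 4] / [3] / [9];  Q = [1, 2] / [3] / [4]
  Insert 8 (step 5): P = [2, 4, 8] / [3] / [9];  Q = [1, 2, 5] / [3] / [4]
  Insert 5 (step 6): P = [2, 4, 5] / [3, 8] / [9];  Q = [1, 2, 5] / [3, 6] / [4]
  Insert 6 (step 7): P = [2, 4, 5, 6] / [3, 8] / [9];  Q = [1, 2, 5, 7] / [3, 6] / [4]
  Insert 1 (step 8): P = [1, 4, 5, 6] / [2, 8] / [3] / [9];  Q = [1, 2, 5, 7] / [3, 6] / [4] / [8]
  Insert 7 (step 9): P = [1, 4, 5, 6, 7] / [2, 8] / [3] / [9];  Q = [1, 2, 5, 7, 9] / [3, 6] / [4] / [8]
Final shape: (5, 2, 1, 1).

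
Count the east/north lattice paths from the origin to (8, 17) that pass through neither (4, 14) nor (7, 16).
Number of paths = 545361

Inclusion–exclusion. Total paths: C(25, 8) = 1081575. Through P₁: C(18, 4)·C(7, 4) = 107100. Through P₂: C(23, 7)·C(2, 1) = 490314. Since P₁ is strictly southwest of P₂, a monotone path through both must visit P₁ then P₂; paths through both = C(18, 4)·C(5, 3)·C(2, 1) = 61200. Avoid both = 1081575 − 107100 − 490314 + 61200 = 545361.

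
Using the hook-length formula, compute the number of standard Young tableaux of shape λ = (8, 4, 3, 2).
# SYT of shape (8, 4, 3, 2) = 1299480

Hook-length formula: f^λ = n! / Π hook(c), product over all cells c of the Young diagram. For λ = (8, 4, 3, 2), n = 17 boxes. Hook lengths by row (left-to-right, top-to-bottom): [11, 10, 8, 6, 4, 3, 2, 1]; [6, 5, 3, 1]; [4, 3, 1]; [2, 1]. Product of hooks = 273715200. So f^λ = 17! / 273715200 = 355687428096000 / 273715200 = 1299480.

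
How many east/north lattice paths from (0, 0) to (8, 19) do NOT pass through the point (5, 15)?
Number of paths = 1677435

Total paths from (0, 0) to (8, 19): C(27, 8) = 2220075. Paths through (5, 15): (paths (0, 0) → (5, 15)) × (paths (5, 15) → (8, 19)) = C(20, 5) · C(7, 3) = 15504 · 35 = 542640. Avoidance count = 2220075 − 542640 = 1677435.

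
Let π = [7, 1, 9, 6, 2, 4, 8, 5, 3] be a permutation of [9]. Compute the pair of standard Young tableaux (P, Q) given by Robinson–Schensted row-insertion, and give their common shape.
P = [1, 2, 3, 5] / [4, 8] / [6, 9] / [7];  Q = [1, 3, 6, 7] / [2, 4] / [5, 8] / [9];  common shape = (4, 2, 2, 1)

Row-insert the values π_1, π_2, … into P one at a time, bumping the leftmost entry strictly greater than the inserted value down to the next row. The recording tableau Q records, in position (i, j), the step at which that cell was added to P.
  Insert 7 (step 1): P = [7];  Q = [1]
  Insert 1 (step 2): P = [1] / [7];  Q = [1] / [2]
  Insert 9 (step 3): P = [1, 9] / [7];  Q = [1, 3] / [2]
  Insert 6 (step 4): P = [1, 6] / [7, 9];  Q = [1, 3] / [2, 4]
  Insert 2 (step 5): P = [1, 2] / [6, 9] / [7];  Q = [1, 3] / [2, 4] / [5]
  Insert 4 (step 6): P = [1, 2, 4] / [6, 9] / [7];  Q = [1, 3, 6] / [2, 4] / [5]
  Insert 8 (step 7): P = [1, 2, 4, 8] / [6, 9] / [7];  Q = [1, 3, 6, 7] / [2, 4] / [5]
  Insert 5 (step 8): P = [1, 2, 4, 5] / [6, 8] / [7, 9];  Q = [1, 3, 6, 7] / [2, 4] / [5, 8]
  Insert 3 (step 9): P = [1, 2, 3, 5] / [4, 8] / [6, 9] / [7];  Q = [1, 3, 6, 7] / [2, 4] / [5, 8] / [9]
Final shape: (4, 2, 2, 1).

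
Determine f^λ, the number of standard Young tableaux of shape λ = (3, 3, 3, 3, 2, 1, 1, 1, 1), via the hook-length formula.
# SYT of shape (3, 3, 3, 3, 2, 1, 1, 1, 1) = 649740

Hook-length formula: f^λ = n! / Π hook(c), product over all cells c of the Young diagram. For λ = (3, 3, 3, 3, 2, 1, 1, 1, 1), n = 18 boxes. Hook lengths by row (left-to-right, top-to-bottom): [11, 6, 4]; [10, 5, 3]; [9, 4, 2]; [8, 3, 1]; [6, 1]; [4]; [3]; [2]; [1]. Product of hooks = 9853747200. So f^λ = 18! / 9853747200 = 6402373705728000 / 9853747200 = 649740.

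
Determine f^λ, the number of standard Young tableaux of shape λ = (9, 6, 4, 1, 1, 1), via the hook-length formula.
# SYT of shape (9, 6, 4, 1, 1, 1) = 1024287264

Hook-length formula: f^λ = n! / Π hook(c), product over all cells c of the Young diagram. For λ = (9, 6, 4, 1, 1, 1), n = 22 boxes. Hook lengths by row (left-to-right, top-to-bottom): [14, 10, 9, 8, 6, 5, 3, 2, 1]; [10, 6, 5, 4, 2, 1]; [7, 3, 2, 1]; [3]; [2]; [1]. Product of hooks = 1097349120000. So f^λ = 22! / 1097349120000 = 1124000727777607680000 / 1097349120000 = 1024287264.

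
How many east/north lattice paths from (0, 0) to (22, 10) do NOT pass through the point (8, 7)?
Number of paths = 60136440

Total paths from (0, 0) to (22, 10): C(32, 22) = 64512240. Paths through (8, 7): (paths (0, 0) → (8, 7)) × (paths (8, 7) → (22, 10)) = C(15, 8) · C(17, 14) = 6435 · 680 = 4375800. Avoidance count = 64512240 − 4375800 = 60136440.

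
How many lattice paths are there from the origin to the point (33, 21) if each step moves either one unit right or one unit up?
Number of paths = 520341450264090

A monotone lattice path from (0, 0) to (33, 21) consists of 33 east steps and 21 north steps in some order, so it is determined by which 33 of the 54 steps are east. The count is C(54, 33) = 520341450264090.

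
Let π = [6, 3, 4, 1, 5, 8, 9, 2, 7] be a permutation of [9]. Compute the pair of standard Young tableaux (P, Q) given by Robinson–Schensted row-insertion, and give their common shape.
P = [1, 2, 5, 7, 9] / [3, 4, 8] / [6];  Q = [1, 3, 5, 6, 7] / [2, 8, 9] / [4];  common shape = (5, 3, 1)

Row-insert the values π_1, π_2, … into P one at a time, bumping the leftmost entry strictly greater than the inserted value down to the next row. The recording tableau Q records, in position (i, j), the step at which that cell was added to P.
  Insert 6 (step 1): P = [6];  Q = [1]
  Insert 3 (step 2): P = [3] / [6];  Q = [1] / [2]
  Insert 4 (step 3): P = [3, 4] / [6];  Q = [1, 3] / [2]
  Insert 1 (step 4): P = [1, 4] / [3] / [6];  Q = [1, 3] / [2] / [4]
  Insert 5 (step 5): P = [1, 4, 5] / [3] / [6];  Q = [1, 3, 5] / [2] / [4]
  Insert 8 (step 6): P = [1, 4, 5, 8] / [3] / [6];  Q = [1, 3, 5, 6] / [2] / [4]
  Insert 9 (step 7): P = [1, 4, 5, 8, 9] / [3] / [6];  Q = [1, 3, 5, 6, 7] / [2] / [4]
  Insert 2 (step 8): P = [1, 2, 5, 8, 9] / [3, 4] / [6];  Q = [1, 3, 5, 6, 7] / [2, 8] / [4]
  Insert 7 (step 9): P = [1, 2, 5, 7, 9] / [3, 4, 8] / [6];  Q = [1, 3, 5, 6, 7] / [2, 8, 9] / [4]
Final shape: (5, 3, 1).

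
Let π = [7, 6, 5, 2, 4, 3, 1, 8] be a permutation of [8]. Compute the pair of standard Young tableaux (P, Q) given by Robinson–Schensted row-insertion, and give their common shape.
P = [1, 3, 8] / [2] / [4] / [5] / [6] / [7];  Q = [1, 5, 8] / [2] / [3] / [4] / [6] / [7];  common shape = (3, 1, 1, 1, 1, 1)

Row-insert the values π_1, π_2, … into P one at a time, bumping the leftmost entry strictly greater than the inserted value down to the next row. The recording tableau Q records, in position (i, j), the step at which that cell was added to P.
  Insert 7 (step 1): P = [7];  Q = [1]
  Insert 6 (step 2): P = [6] / [7];  Q = [1] / [2]
  Insert 5 (step 3): P = [5] / [6] / [7];  Q = [1] / [2] / [3]
  Insert 2 (step 4): P = [2] / [5] / [6] / [7];  Q = [1] / [2] / [3] / [4]
  Insert 4 (step 5): P = [2, 4] / [5] / [6] / [7];  Q = [1, 5] / [2] / [3] / [4]
  Insert 3 (step 6): P = [2, 3] / [4] / [5] / [6] / [7];  Q = [1, 5] / [2] / [3] / [4] / [6]
  Insert 1 (step 7): P = [1, 3] / [2] / [4] / [5] / [6] / [7];  Q = [1, 5] / [2] / [3] / [4] / [6] / [7]
  Insert 8 (step 8): P = [1, 3, 8] / [2] / [4] / [5] / [6] / [7];  Q = [1, 5, 8] / [2] / [3] / [4] / [6] / [7]
Final shape: (3, 1, 1, 1, 1, 1).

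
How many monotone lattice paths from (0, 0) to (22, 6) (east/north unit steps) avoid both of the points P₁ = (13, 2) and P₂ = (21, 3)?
Number of paths = 297349

Inclusion–exclusion. Total paths: C(28, 22) = 376740. Through P₁: C(15, 13)·C(13, 9) = 75075. Through P₂: C(24, 21)·C(4, 1) = 8096. Since P₁ is strictly southwest of P₂, a monotone path through both must visit P₁ then P₂; paths through both = C(15, 13)·C(9, 8)·C(4, 1) = 3780. Avoid both = 376740 − 75075 − 8096 + 3780 = 297349.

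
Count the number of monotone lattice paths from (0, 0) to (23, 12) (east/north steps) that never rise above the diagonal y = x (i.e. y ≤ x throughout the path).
Number of paths = 417225900

By the reflection principle (André's argument), the number of monotone paths to (23, 12) with n ≤ m that never go above y = x is C(35, 23) − C(35, 24) = 834451800 − 417225900 = 417225900.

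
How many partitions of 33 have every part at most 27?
p(33, parts ≤ 27) = 10124

Use the recurrence p(n, m) = p(n, m−1) + p(n−m, m): either the largest part is < m (count p(n, m−1)) or the largest part is exactly m (remove one copy of m, count p(n−m, m)). With p(0, ·) = 1 this gives p(33, parts ≤ 27) = 10124. (By conjugating Young diagrams, this also counts partitions of 33 into at most 27 parts.)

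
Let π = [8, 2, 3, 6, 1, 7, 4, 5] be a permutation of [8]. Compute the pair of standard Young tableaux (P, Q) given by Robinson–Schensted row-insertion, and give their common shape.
P = [1, 3, 4, 5] / [2, 6, 7] / [8];  Q = [1, 3, 4, 6] / [2, 7, 8] / [5];  common shape = (4, 3, 1)

Row-insert the values π_1, π_2, … into P one at a time, bumping the leftmost entry strictly greater than the inserted value down to the next row. The recording tableau Q records, in position (i, j), the step at which that cell was added to P.
  Insert 8 (step 1): P = [8];  Q = [1]
  Insert 2 (step 2): P = [2] / [8];  Q = [1] / [2]
  Insert 3 (step 3): P = [2, 3] / [8];  Q = [1, 3] / [2]
  Insert 6 (step 4): P = [2, 3, 6] / [8];  Q = [1, 3, 4] / [2]
  Insert 1 (step 5): P = [1, 3, 6] / [2] / [8];  Q = [1, 3, 4] / [2] / [5]
  Insert 7 (step 6): P = [1, 3, 6, 7] / [2] / [8];  Q = [1, 3, 4, 6] / [2] / [5]
  Insert 4 (step 7): P = [1, 3, 4, 7] / [2, 6] / [8];  Q = [1, 3, 4, 6] / [2, 7] / [5]
  Insert 5 (step 8): P = [1, 3, 4, 5] / [2, 6, 7] / [8];  Q = [1, 3, 4, 6] / [2, 7, 8] / [5]
Final shape: (4, 3, 1).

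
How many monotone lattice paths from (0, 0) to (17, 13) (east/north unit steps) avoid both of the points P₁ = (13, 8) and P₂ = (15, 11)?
Number of paths = 59972550

Inclusion–exclusion. Total paths: C(30, 17) = 119759850. Through P₁: C(21, 13)·C(9, 4) = 25639740. Through P₂: C(26, 15)·C(4, 2) = 46356960. Since P₁ is strictly southwest of P₂, a monotone path through both must visit P₁ then P₂; paths through both = C(21, 13)·C(5, 2)·C(4, 2) = 12209400. Avoid both = 119759850 − 25639740 − 46356960 + 12209400 = 59972550.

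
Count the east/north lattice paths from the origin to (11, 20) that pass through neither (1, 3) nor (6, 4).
Number of paths = 47142261

Inclusion–exclusion. Total paths: C(31, 11) = 84672315. Through P₁: C(4, 1)·C(27, 10) = 33745140. Through P₂: C(10, 6)·C(21, 5) = 4273290. Since P₁ is strictly southwest of P₂, a monotone path through both must visit P₁ then P₂; paths through both = C(4, 1)·C(6, 5)·C(21, 5) = 488376. Avoid both = 84672315 − 33745140 − 4273290 + 488376 = 47142261.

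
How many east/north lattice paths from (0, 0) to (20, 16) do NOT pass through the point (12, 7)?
Number of paths = 6082939830

Total paths from (0, 0) to (20, 16): C(36, 20) = 7307872110. Paths through (12, 7): (paths (0, 0) → (12, 7)) × (paths (12, 7) → (20, 16)) = C(19, 12) · C(17, 8) = 50388 · 24310 = 1224932280. Avoidance count = 7307872110 − 1224932280 = 6082939830.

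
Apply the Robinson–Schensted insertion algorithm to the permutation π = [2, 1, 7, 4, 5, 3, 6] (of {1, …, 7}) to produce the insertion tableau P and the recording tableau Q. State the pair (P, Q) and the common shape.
P = [1, 3, 5, 6] / [2, 4] / [7];  Q = [1, 3, 5, 7] / [2, 4] / [6];  common shape = (4, 2, 1)

Row-insert the values π_1, π_2, … into P one at a time, bumping the leftmost entry strictly greater than the inserted value down to the next row. The recording tableau Q records, in position (i, j), the step at which that cell was added to P.
  Insert 2 (step 1): P = [2];  Q = [1]
  Insert 1 (step 2): P = [1] / [2];  Q = [1] / [2]
  Insert 7 (step 3): P = [1, 7] / [2];  Q = [1, 3] / [2]
  Insert 4 (step 4): P = [1, 4] / [2, 7];  Q = [1, 3] / [2, 4]
  Insert 5 (step 5): P = [1, 4, 5] / [2, 7];  Q = [1, 3, 5] / [2, 4]
  Insert 3 (step 6): P = [1, 3, 5] / [2, 4] / [7];  Q = [1, 3, 5] / [2, 4] / [6]
  Insert 6 (step 7): P = [1, 3, 5, 6] / [2, 4] / [7];  Q = [1, 3, 5, 7] / [2, 4] / [6]
Final shape: (4, 2, 1).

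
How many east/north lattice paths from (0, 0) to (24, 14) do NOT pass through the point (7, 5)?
Number of paths = 7194910500

Total paths from (0, 0) to (24, 14): C(38, 24) = 9669554100. Paths through (7, 5): (paths (0, 0) → (7, 5)) × (paths (7, 5) → (24, 14)) = C(12, 7) · C(26, 17) = 792 · 3124550 = 2474643600. Avoidance count = 9669554100 − 2474643600 = 7194910500.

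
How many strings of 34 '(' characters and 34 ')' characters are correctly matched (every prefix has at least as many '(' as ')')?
C_34 = 812944042149730764

These balanced parentheses are counted by the Catalan number C_n = (1/(n + 1)) · C(2n, n). For n = 34: C_34 = (1/35) · C(68, 34) = 28453041475240576740/35 = 812944042149730764.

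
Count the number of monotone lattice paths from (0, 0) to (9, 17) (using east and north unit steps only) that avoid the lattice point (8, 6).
Number of paths = 3088514

Total paths from (0, 0) to (9, 17): C(26, 9) = 3124550. Paths through (8, 6): (paths (0, 0) → (8, 6)) × (paths (8, 6) → (9, 17)) = C(14, 8) · C(12, 1) = 3003 · 12 = 36036. Avoidance count = 3124550 − 36036 = 3088514.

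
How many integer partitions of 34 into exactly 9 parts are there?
p(34, 9 parts) = 1291

Partitions of n into exactly k parts are in bijection with partitions of n − k into at most k parts (subtract 1 from each part). So p(34, exactly 9) = p(25, parts ≤ 9). Computing via the recurrence p(m, j) = p(m, j−1) + p(m−j, j) gives 1291.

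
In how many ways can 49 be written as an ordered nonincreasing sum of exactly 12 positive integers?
p(49, 12 parts) = 14552

Partitions of n into exactly k parts are in bijection with partitions of n − k into at most k parts (subtract 1 from each part). So p(49, exactly 12) = p(37, parts ≤ 12). Computing via the recurrence p(m, j) = p(m, j−1) + p(m−j, j) gives 14552.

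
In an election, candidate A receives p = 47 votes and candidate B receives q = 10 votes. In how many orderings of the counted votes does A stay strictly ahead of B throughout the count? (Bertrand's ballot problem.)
Strict-lead orderings = 28031083080

Total orderings of the 57 votes with 47 for A: C(57, 47) = 43183019880. By the Bertrand ballot formula (Cycle Lemma / reflection principle), the number of orderings in which A is strictly ahead of B throughout is (p − q)/(p + q) · C(p + q, p) = (47 − 10)/(47 + 10) · 43183019880 = 28031083080.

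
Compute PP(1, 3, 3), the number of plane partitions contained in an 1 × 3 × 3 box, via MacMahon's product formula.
PP(1, 3, 3) = 20

Evaluate the triple product over i = 1..1, j = 1..3, k = 1..3. The factors are (2/1) · (3/2) · (4/3) · (3/2) · (4/3) · (5/4) · (4/3) · (5/4) · … (9 factors total). The numerators and denominators telescope so the product is an integer; carrying out the multiplication exactly gives PP(1, 3, 3) = 20.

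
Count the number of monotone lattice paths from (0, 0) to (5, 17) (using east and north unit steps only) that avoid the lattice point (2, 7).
Number of paths = 16038

Total paths from (0, 0) to (5, 17): C(22, 5) = 26334. Paths through (2, 7): (paths (0, 0) → (2, 7)) × (paths (2, 7) → (5, 17)) = C(9, 2) · C(13, 3) = 36 · 286 = 10296. Avoidance count = 26334 − 10296 = 16038.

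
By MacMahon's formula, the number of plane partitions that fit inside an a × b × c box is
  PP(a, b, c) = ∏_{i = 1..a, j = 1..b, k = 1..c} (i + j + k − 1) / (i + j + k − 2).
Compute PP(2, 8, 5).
PP(2, 8, 5) = 429429

Evaluate the triple product over i = 1..2, j = 1..8, k = 1..5. The factors are (2/1) · (3/2) · (4/3) · (5/4) · (6/5) · (3/2) · (4/3) · (5/4) · … (80 factors total). The numerators and denominators telescope so the product is an integer; carrying out the multiplication exactly gives PP(2, 8, 5) = 429429.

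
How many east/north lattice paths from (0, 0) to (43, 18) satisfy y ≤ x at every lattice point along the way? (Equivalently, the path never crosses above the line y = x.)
Number of paths = 775421189886525

By the reflection principle (André's argument), the number of monotone paths to (43, 18) with n ≤ m that never go above y = x is C(61, 43) − C(61, 44) = 1312251244423350 − 536830054536825 = 775421189886525.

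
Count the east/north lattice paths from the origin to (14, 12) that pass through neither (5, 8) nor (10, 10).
Number of paths = 6371560

Inclusion–exclusion. Total paths: C(26, 14) = 9657700. Through P₁: C(13, 5)·C(13, 9) = 920205. Through P₂: C(20, 10)·C(6, 4) = 2771340. Since P₁ is strictly southwest of P₂, a monotone path through both must visit P₁ then P₂; paths through both = C(13, 5)·C(7, 5)·C(6, 4) = 405405. Avoid both = 9657700 − 920205 − 2771340 + 405405 = 6371560.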